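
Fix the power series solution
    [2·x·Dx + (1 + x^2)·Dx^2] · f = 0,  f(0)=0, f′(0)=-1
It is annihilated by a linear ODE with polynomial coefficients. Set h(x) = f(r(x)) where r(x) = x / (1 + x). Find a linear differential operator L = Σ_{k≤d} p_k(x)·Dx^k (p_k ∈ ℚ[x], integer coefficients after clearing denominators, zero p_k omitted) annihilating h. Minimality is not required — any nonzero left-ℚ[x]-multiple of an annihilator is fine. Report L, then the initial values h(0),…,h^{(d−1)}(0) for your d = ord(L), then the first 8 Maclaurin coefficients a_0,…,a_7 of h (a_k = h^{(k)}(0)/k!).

L = (2 + 4·x)·Dx + (1 + 2·x + 2·x^2)·Dx^2  (order 2).
h: a_k = 0, -1, 1, -2/3, 0, 4/5, -4/3, 8/7, …
ICs: h(0) = 0, h′(0) = -1.

f: a_k = 0, -1, 0, 1/3, 0, -1/5, 0, 1/7, …
Substitute x→r, Dx→(1/r')Dx; clear ⇒ L₀.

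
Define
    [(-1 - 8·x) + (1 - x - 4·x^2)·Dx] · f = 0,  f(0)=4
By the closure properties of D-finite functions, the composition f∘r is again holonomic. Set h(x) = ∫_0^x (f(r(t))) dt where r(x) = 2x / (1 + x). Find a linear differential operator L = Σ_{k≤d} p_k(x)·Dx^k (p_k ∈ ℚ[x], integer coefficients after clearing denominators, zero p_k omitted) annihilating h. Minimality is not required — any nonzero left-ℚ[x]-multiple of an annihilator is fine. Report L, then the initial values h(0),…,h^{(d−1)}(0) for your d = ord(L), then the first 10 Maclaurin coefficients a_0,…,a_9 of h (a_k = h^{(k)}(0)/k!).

f: a_k = 4, 4, 20, 36, 116, 260, 724, 1764, 4660, 11716, …
Change of var in L_f (x↦r) gives L₀.
Integrate: L := L₀·Dx.
L = (2 + 34·x)·Dx + (-1 - x + 17·x^2 + 17·x^3)·Dx^2  (order 2).
h: a_k = 0, 4, 4, 24, 34, 1224/5, 1156/3, 20808/7, 4913, 39304, …
ICs: h(0) = 0, h′(0) = 4.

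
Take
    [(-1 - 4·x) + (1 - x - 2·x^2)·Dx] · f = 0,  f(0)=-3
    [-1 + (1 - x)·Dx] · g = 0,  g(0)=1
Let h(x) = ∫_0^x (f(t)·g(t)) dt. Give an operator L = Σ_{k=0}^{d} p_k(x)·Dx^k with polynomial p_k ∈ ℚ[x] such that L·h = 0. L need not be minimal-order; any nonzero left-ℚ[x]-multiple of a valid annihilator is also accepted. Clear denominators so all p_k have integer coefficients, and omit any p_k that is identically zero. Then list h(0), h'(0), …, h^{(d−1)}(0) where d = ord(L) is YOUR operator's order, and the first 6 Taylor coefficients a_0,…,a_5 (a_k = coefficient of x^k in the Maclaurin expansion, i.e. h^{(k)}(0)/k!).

f: a_k = -3, -3, -9, -15, -33, -63, …
g: a_k = 1, 1, 1, 1, 1, 1, …
f·g: L₀ = L_f ⊗_s L_g, ord ≤ 1·1.
h=∫₀ˣh₀: take L = L₀·Dx.
L = (-2 - 2·x + 6·x^2)·Dx + (1 - 2·x - x^2 + 2·x^3)·Dx^2  (order 2).
h: a_k = 0, -3, -3, -5, -15/2, -63/5, …
ICs: h(0) = 0, h′(0) = -3.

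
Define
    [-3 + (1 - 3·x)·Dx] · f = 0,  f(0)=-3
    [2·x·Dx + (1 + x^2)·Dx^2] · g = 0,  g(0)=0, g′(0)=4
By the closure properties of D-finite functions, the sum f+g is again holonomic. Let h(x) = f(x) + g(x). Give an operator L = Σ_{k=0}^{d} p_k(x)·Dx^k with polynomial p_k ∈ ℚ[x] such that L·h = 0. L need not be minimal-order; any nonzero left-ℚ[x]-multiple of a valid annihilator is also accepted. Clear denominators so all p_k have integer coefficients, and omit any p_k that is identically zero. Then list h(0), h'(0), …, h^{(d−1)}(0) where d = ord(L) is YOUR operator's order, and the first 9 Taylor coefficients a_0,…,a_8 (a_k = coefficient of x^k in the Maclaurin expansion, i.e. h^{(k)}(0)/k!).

L = (-6 + 72·x + 18·x^2)·Dx + (28 - 6·x + 60·x^2 + 18·x^3)·Dx^2 + (-3 + 8·x + 8·x^3 + 3·x^4)·Dx^3  (order 3).
h: a_k = -3, -5, -27, -247/3, -243, -3641/5, -2187, -45931/7, -19683, …
ICs: h(0) = -3, h′(0) = -5, h′′(0) = -54.

f: a_k = -3, -9, -27, -81, -243, -729, -2187, -6561, -19683, …
g: a_k = 0, 4, 0, -4/3, 0, 4/5, 0, -4/7, 0, …
Sum ⇒ L₀ = lclm(L_f,L_g) in ℚ(x)⟨Dx⟩.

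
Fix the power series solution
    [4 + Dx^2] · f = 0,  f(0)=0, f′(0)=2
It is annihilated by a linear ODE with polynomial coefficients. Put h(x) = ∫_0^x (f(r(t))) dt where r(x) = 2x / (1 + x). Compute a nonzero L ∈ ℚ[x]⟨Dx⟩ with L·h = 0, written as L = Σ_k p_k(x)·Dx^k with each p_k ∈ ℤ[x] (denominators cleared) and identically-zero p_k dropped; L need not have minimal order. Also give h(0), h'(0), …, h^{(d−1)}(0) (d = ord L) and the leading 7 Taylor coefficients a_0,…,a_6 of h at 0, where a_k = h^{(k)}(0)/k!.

f: a_k = 0, 2, 0, -4/3, 0, 4/15, 0, …
h₀=f(r): pull back L_f along r ⇒ L₀.
Integrate: L := L₀·Dx.
L = 16·Dx + (2 + 6·x + 6·x^2 + 2·x^3)·Dx^2 + (1 + 4·x + 6·x^2 + 4·x^3 + x^4)·Dx^3  (order 3).
h: a_k = 0, 0, 2, -4/3, -5/3, 28/5, -386/45, …
ICs: h(0) = 0, h′(0) = 0, h′′(0) = 4.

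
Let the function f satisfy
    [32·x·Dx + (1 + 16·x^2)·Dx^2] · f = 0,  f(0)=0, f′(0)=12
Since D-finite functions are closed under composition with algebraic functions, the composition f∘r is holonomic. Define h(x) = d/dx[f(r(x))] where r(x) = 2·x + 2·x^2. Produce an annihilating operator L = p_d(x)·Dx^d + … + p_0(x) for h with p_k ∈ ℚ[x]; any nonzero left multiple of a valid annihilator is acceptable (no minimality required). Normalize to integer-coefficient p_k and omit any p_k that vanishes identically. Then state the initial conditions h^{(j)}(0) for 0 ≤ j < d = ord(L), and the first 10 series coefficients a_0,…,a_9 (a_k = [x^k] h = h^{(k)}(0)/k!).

L = (-2 + 128·x + 512·x^2 + 768·x^3 + 384·x^4) + (1 + 2·x + 64·x^2 + 256·x^3 + 320·x^4 + 128·x^5)·Dx  (order 1).
h: a_k = 24, 48, -1536, -6144, 90624, 586752, -4915200, -48758784, 233668608, 3712155648, …
ICs: h(0) = 24.

f: a_k = 0, 12, 0, -64, 0, 3072/5, 0, -49152/7, 0, 262144/3, …
Change of var in L_f (x↦r) gives L₀.
Derive L from L₀ (diff closure).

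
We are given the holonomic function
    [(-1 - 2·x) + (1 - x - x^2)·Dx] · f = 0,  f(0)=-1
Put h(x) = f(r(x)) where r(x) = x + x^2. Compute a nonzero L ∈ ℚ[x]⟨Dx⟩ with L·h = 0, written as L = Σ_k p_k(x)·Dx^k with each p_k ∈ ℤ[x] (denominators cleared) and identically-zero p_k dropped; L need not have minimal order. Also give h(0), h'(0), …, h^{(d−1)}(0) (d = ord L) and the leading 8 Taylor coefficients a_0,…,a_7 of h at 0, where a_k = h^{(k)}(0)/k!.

L = (1 + 4·x + 6·x^2 + 4·x^3) + (-1 + x + 2·x^2 + 2·x^3 + x^4)·Dx  (order 1).
h: a_k = -1, -1, -3, -7, -16, -37, -86, -199, …
ICs: h(0) = -1.

f: a_k = -1, -1, -2, -3, -5, -8, -13, -21, …
Change of var in L_f (x↦r) gives L₀.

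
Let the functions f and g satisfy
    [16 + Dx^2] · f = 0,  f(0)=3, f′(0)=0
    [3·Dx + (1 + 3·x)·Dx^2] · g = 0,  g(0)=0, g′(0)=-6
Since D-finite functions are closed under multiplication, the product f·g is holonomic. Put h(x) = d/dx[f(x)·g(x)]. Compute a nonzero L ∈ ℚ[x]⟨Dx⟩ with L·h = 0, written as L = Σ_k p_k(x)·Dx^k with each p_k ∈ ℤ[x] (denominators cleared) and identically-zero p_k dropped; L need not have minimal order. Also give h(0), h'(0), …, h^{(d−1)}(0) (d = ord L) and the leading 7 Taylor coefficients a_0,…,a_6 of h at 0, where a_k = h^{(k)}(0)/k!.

f: a_k = 3, 0, -24, 0, 32, 0, -256/15, …
g: a_k = 0, -6, 9, -18, 81/2, -486/5, 243, …
Sym-product of L_f,L_g gives L₀ (≤ ord 4).
Differentiate: ansatz ord ≤ ord L₀ ⇒ L.
L = (-252256 - 1400832·x + 774144·x^2 + 36937728·x^3 + 133871616·x^4 + 191102976·x^5 + 95551488·x^6) + (-43296 + 45216·x + 2557440·x^2 + 11404800·x^3 + 19906560·x^4 + 11943936·x^5)·Dx + (-14630 - 16992·x + 831600·x^2 + 6110208·x^3 + 17853696·x^4 + 23887872·x^5 + 11943936·x^6)·Dx^2 + (-2706 + 2826·x + 159840·x^2 + 712800·x^3 + 1244160·x^4 + 746496·x^5)·Dx^3 + (71 + 4410·x + 48951·x^2 + 237600·x^3 + 592920·x^4 + 746496·x^5 + 373248·x^6)·Dx^4  (order 4).
h: a_k = -18, 54, 270, -378, -258, 270, -538/5, …
ICs: h(0) = -18, h′(0) = 54, h′′(0) = 540, h′′′(0) = -2268.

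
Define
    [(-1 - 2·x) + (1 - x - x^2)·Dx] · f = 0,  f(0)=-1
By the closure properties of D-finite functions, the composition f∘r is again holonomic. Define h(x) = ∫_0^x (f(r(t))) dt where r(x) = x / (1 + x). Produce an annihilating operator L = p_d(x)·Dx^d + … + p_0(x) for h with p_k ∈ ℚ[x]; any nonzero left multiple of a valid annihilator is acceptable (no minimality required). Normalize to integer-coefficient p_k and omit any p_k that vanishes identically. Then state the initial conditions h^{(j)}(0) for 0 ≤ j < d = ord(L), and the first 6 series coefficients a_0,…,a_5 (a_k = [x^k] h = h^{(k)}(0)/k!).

f: a_k = -1, -1, -2, -3, -5, -8, …
f∘r: x↦r, Dx↦Dx/r' in L_f ⇒ L₀.
Integrate: L := L₀·Dx.
L = (1 + 3·x)·Dx + (-1 - 2·x + x^3)·Dx^2  (order 2).
h: a_k = 0, -1, -1/2, -1/3, 0, -1/5, …
ICs: h(0) = 0, h′(0) = -1.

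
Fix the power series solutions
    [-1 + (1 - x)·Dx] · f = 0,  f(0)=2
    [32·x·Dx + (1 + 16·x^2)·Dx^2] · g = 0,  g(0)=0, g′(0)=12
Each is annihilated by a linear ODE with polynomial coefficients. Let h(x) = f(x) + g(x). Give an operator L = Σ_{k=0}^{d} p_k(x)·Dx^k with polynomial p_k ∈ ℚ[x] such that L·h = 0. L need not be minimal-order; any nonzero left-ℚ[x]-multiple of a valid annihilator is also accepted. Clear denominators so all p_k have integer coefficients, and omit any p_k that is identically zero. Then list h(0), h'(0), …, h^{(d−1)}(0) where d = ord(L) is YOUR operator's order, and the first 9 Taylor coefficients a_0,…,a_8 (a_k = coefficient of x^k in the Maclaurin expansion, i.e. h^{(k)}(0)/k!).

L = (-32 + 128·x + 1536·x^2)·Dx + (19 - 32·x - 656·x^2 + 1536·x^3)·Dx^2 + (-1 - 15·x - 240·x^3 + 256·x^4)·Dx^3  (order 3).
h: a_k = 2, 14, 2, -62, 2, 3082/5, 2, -49138/7, 2, …
ICs: h(0) = 2, h′(0) = 14, h′′(0) = 4.

f: a_k = 2, 2, 2, 2, 2, 2, 2, 2, 2, …
g: a_k = 0, 12, 0, -64, 0, 3072/5, 0, -49152/7, 0, …
Sum ⇒ L₀ = lclm(L_f,L_g) in ℚ(x)⟨Dx⟩.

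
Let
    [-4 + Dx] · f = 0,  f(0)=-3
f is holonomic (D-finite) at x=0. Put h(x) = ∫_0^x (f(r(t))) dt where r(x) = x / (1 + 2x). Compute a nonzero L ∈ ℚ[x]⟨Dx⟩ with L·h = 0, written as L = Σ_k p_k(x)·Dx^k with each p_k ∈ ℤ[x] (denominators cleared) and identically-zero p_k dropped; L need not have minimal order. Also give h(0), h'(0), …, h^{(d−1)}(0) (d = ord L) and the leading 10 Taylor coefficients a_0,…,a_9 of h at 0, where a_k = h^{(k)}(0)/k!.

L = -4·Dx + (1 + 4·x + 4·x^2)·Dx^2  (order 2).
h: a_k = 0, -3, -6, 0, 4, -32/5, 32/5, -256/105, -160/21, 8192/315, …
ICs: h(0) = 0, h′(0) = -3.

f: a_k = -3, -12, -24, -32, -32, -128/5, -256/15, -1024/105, -512/105, -2048/945, …
f∘r: x↦r, Dx↦Dx/r' in L_f ⇒ L₀.
Integrate: L := L₀·Dx.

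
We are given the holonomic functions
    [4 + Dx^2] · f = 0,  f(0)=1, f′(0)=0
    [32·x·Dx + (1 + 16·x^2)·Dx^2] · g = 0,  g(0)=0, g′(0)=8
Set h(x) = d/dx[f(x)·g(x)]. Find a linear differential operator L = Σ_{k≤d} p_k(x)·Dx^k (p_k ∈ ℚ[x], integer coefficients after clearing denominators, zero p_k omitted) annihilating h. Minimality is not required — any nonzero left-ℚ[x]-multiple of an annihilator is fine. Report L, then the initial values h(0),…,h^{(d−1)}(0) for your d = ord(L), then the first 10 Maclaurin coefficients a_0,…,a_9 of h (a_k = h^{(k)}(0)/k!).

L = (62288 + 2213376·x^2 + 73428992·x^4 + 58982400·x^6 + 3145728·x^8 - 167772160·x^10 + 268435456·x^12) + (35072·x + 2871296·x^3 + 39976960·x^5 + 52428800·x^7 + 83886080·x^9 + 268435456·x^11)·Dx + (15912 + 579328·x^2 + 18954240·x^4 + 19529728·x^6 + 9961472·x^8 - 16777216·x^10 + 134217728·x^12)·Dx^2 + (8768·x + 717824·x^3 + 9994240·x^5 + 13107200·x^7 + 20971520·x^9 + 67108864·x^11)·Dx^3 + (85 + 6496·x^2 + 149248·x^4 + 1196032·x^6 + 2293760·x^8 + 6291456·x^10 + 16777216·x^12)·Dx^4  (order 4).
h: a_k = 8, 0, -176, 0, 7504/3, 0, -1741792/45, 0, 12831856/21, 0, …
ICs: h(0) = 8, h′(0) = 0, h′′(0) = -352, h′′′(0) = 0.

f: a_k = 1, 0, -2, 0, 2/3, 0, -4/45, 0, 2/315, 0, …
g: a_k = 0, 8, 0, -128/3, 0, 2048/5, 0, -32768/7, 0, 524288/9, …
f·g: L₀ = L_f ⊗_s L_g, ord ≤ 2·2.
h₀' ⇒ L via d/dx closure of L₀.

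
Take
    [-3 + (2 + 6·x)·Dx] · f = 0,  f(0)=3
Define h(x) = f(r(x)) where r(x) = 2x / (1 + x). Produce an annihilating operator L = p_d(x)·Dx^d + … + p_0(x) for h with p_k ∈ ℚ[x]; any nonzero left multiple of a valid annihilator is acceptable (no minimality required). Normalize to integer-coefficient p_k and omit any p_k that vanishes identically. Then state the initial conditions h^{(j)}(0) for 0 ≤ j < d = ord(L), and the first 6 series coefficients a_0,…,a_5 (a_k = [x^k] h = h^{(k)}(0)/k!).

L = -3 + (1 + 8·x + 7·x^2)·Dx  (order 1).
h: a_k = 3, 9, -45/2, 153/2, -2583/8, 12411/8, …
ICs: h(0) = 3.

f: a_k = 3, 9/2, -27/8, 81/16, -1215/128, 5103/256, …
f∘r: x↦r, Dx↦Dx/r' in L_f ⇒ L₀.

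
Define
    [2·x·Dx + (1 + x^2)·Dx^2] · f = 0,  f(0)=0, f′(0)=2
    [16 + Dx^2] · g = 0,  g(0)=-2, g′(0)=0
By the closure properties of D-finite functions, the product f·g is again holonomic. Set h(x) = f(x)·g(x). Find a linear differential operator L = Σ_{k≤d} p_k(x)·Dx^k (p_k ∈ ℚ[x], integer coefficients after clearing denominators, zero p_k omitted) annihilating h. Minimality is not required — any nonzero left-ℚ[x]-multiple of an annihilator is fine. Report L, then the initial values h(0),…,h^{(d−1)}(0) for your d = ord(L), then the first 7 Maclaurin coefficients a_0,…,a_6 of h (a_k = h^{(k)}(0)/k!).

L = (5440 + 19136·x^2 + 25856·x^4 + 16384·x^6 + 4096·x^8) + (1152·x + 3200·x^3 + 3072·x^5 + 1024·x^7)·Dx + (612 + 2252·x^2 + 3168·x^4 + 2048·x^6 + 512·x^8)·Dx^2 + (72·x + 200·x^3 + 192·x^5 + 64·x^7)·Dx^3 + (17 + 66·x^2 + 97·x^4 + 64·x^6 + 16·x^8)·Dx^4  (order 4).
h: a_k = 0, -4, 0, 100/3, 0, -812/15, 0, …
ICs: h(0) = 0, h′(0) = -4, h′′(0) = 0, h′′′(0) = 200.

f: a_k = 0, 2, 0, -2/3, 0, 2/5, 0, …
g: a_k = -2, 0, 16, 0, -64/3, 0, 512/45, …
Product ⇒ symmetric product L₀, ord ≤ 4.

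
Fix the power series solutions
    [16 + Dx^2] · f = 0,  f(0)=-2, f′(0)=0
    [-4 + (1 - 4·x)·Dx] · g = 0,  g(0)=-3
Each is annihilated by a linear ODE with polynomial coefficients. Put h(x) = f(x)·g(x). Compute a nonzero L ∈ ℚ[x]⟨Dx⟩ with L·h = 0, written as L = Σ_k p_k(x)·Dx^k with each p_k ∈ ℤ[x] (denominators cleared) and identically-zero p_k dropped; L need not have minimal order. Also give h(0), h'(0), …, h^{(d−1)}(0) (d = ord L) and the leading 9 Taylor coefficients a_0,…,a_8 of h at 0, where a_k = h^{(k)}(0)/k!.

L = (-16 + 64·x) + 8·Dx + (-1 + 4·x)·Dx^2  (order 2).
h: a_k = 6, 24, 48, 192, 832, 3328, 199168/15, 796672/15, 4461568/21, …
ICs: h(0) = 6, h′(0) = 24.

f: a_k = -2, 0, 16, 0, -64/3, 0, 512/45, 0, -1024/315, …
g: a_k = -3, -12, -48, -192, -768, -3072, -12288, -49152, -196608, …
h₀=f·g: eliminate ⇒ L₀, order ≤ 2·1.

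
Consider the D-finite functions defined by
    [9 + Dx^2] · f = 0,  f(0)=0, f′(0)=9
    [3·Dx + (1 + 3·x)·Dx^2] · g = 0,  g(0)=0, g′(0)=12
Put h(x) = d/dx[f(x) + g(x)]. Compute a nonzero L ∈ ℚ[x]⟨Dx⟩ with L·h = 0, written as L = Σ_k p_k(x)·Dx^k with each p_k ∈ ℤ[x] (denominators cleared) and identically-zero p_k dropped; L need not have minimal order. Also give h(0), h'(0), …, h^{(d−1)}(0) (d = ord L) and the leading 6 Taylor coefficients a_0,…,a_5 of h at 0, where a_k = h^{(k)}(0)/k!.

L = (63 + 54·x + 81·x^2) + (9 + 45·x + 81·x^2 + 81·x^3)·Dx + (7 + 6·x + 9·x^2)·Dx^2 + (1 + 5·x + 9·x^2 + 9·x^3)·Dx^3  (order 3).
h: a_k = 21, -36, 135/2, -324, 8019/8, -2916, …
ICs: h(0) = 21, h′(0) = -36, h′′(0) = 135.

f: a_k = 0, 9, 0, -27/2, 0, 243/40, …
g: a_k = 0, 12, -18, 36, -81, 972/5, …
h₀=f+g: left-lcm gives L₀, ord ≤ 4.
h=h₀': d/dx-closure on L₀ ⇒ L.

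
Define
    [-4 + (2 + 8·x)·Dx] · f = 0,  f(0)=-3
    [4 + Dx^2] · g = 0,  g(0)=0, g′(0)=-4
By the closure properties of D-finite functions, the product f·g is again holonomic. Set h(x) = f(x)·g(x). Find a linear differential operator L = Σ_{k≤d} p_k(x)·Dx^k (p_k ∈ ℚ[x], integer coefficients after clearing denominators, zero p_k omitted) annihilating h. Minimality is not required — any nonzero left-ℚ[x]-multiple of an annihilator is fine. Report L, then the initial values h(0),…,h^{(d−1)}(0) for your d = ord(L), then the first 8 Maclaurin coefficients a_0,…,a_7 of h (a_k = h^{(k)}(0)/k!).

f: a_k = -3, -6, 6, -12, 30, -84, 252, -792, …
g: a_k = 0, -4, 0, 8/3, 0, -8/15, 0, 16/315, …
f·g: L₀ = L_f ⊗_s L_g, ord ≤ 1·2.
L = (16 + 32·x + 64·x^2) + (-4 - 16·x)·Dx + (1 + 8·x + 16·x^2)·Dx^2  (order 2).
h: a_k = 0, 12, 24, -32, 32, -512/5, 1536/5, -97792/105, …
ICs: h(0) = 0, h′(0) = 12.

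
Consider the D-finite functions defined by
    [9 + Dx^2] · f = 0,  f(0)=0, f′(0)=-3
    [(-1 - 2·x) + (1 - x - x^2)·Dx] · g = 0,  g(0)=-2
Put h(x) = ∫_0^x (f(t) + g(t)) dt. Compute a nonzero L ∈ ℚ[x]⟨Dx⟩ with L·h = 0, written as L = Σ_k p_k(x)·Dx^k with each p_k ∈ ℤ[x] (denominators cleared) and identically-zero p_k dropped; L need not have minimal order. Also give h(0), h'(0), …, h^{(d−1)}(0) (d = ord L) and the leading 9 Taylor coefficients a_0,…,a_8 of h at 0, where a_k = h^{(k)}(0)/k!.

f: a_k = 0, -3, 0, 9/2, 0, -81/40, 0, 243/560, 0, …
g: a_k = -2, -2, -4, -6, -10, -16, -26, -42, -68, …
h₀=f+g: left-lcm gives L₀, ord ≤ 3.
h=∫h₀ ⇒ L = L₀·Dx.
L = (-243 - 432·x + 81·x^2 - 216·x^3 - 405·x^4 - 162·x^5)·Dx + (117 - 225·x - 36·x^2 + 297·x^3 - 54·x^4 - 243·x^5 - 81·x^6)·Dx^2 + (-27 - 48·x + 9·x^2 - 24·x^3 - 45·x^4 - 18·x^5)·Dx^3 + (13 - 25·x - 4·x^2 + 33·x^3 - 6·x^4 - 27·x^5 - 9·x^6)·Dx^4  (order 4).
h: a_k = 0, -2, -5/2, -4/3, -3/8, -2, -721/240, -26/7, -23277/4480, …
ICs: h(0) = 0, h′(0) = -2, h′′(0) = -5, h′′′(0) = -8.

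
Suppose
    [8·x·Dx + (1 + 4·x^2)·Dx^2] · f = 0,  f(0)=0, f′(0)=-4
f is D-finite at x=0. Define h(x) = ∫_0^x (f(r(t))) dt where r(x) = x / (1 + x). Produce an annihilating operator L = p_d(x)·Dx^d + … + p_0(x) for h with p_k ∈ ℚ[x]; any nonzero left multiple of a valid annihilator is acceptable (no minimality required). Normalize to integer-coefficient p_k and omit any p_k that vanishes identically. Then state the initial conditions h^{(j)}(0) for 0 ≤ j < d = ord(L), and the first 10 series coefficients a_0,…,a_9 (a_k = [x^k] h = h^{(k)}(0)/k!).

L = (2 + 10·x)·Dx^2 + (1 + 2·x + 5·x^2)·Dx^3  (order 3).
h: a_k = 0, 0, -2, 4/3, 1/3, -12/5, 38/15, 44/21, -139/14, 28/3, …
ICs: h(0) = 0, h′(0) = 0, h′′(0) = -4.

f: a_k = 0, -4, 0, 16/3, 0, -64/5, 0, 256/7, 0, -1024/9, …
Change of var in L_f (x↦r) gives L₀.
∫: right-multiply L₀ by Dx.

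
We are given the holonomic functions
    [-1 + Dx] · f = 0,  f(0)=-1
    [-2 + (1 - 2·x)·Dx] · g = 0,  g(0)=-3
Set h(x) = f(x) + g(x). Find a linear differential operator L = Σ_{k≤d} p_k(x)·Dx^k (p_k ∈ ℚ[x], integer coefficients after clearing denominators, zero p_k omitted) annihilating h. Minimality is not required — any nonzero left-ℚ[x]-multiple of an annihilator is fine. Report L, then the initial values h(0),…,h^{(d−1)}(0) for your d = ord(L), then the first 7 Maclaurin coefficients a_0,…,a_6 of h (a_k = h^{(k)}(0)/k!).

L = (6 + 4·x) + (-7 - 4·x + 4·x^2)·Dx + (1 - 4·x^2)·Dx^2  (order 2).
h: a_k = -4, -7, -25/2, -145/6, -1153/24, -11521/120, -138241/720, …
ICs: h(0) = -4, h′(0) = -7.

f: a_k = -1, -1, -1/2, -1/6, -1/24, -1/120, -1/720, …
g: a_k = -3, -6, -12, -24, -48, -96, -192, …
L₀ := lclm(L_f,L_g); ord L₀ ≤ 1+1.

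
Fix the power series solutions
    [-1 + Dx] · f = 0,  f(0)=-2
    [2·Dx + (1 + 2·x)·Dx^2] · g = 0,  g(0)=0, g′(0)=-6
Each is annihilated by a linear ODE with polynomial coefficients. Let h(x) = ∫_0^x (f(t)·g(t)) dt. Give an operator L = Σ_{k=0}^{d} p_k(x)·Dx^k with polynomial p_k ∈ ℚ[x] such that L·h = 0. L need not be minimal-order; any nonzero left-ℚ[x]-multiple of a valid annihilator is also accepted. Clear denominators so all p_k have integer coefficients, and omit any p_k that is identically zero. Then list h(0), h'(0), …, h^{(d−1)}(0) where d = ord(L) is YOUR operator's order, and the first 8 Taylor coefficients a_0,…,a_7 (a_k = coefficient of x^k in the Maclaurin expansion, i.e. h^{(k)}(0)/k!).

L = (-1 + 2·x)·Dx - 4·x·Dx^2 + (1 + 2·x)·Dx^3  (order 3).
h: a_k = 0, 0, 6, 0, 5/2, -12/5, 209/60, -106/21, …
ICs: h(0) = 0, h′(0) = 0, h′′(0) = 12.

f: a_k = -2, -2, -1, -1/3, -1/12, -1/60, -1/360, -1/2520, …
g: a_k = 0, -6, 6, -8, 12, -96/5, 32, -384/7, …
h₀=f·g: eliminate ⇒ L₀, order ≤ 1·2.
h=∫₀ˣh₀: take L = L₀·Dx.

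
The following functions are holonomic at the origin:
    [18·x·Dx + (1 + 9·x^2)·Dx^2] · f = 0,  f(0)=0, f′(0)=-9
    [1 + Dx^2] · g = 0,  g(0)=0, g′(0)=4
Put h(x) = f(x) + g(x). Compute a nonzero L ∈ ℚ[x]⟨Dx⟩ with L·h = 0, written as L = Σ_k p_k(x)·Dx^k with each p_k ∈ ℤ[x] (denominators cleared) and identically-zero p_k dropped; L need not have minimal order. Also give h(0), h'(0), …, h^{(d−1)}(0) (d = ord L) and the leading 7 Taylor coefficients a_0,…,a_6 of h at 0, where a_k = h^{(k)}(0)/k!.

f: a_k = 0, -9, 0, 27, 0, -729/5, 0, …
g: a_k = 0, 4, 0, -2/3, 0, 1/30, 0, …
f+g: L₀ = lclm(L_f,L_g), ord ≤ 2+2.
L = (-1926·x + 17820·x^3 + 1458·x^5)·Dx + (-17 + 351·x^2 + 4617·x^4 + 729·x^6)·Dx^2 + (-1926·x + 17820·x^3 + 1458·x^5)·Dx^3 + (-17 + 351·x^2 + 4617·x^4 + 729·x^6)·Dx^4  (order 4).
h: a_k = 0, -5, 0, 79/3, 0, -4373/30, 0, …
ICs: h(0) = 0, h′(0) = -5, h′′(0) = 0, h′′′(0) = 158.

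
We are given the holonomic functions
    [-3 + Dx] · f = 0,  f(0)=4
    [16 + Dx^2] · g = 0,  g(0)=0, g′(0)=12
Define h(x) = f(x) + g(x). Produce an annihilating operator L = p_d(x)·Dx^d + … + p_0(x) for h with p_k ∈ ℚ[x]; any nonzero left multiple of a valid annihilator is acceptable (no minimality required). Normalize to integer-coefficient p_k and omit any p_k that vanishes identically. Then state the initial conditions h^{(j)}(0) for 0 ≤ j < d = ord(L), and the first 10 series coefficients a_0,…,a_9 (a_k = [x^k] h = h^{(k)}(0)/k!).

f: a_k = 4, 12, 18, 18, 27/2, 81/10, 81/20, 243/140, 729/1120, 243/1120, …
g: a_k = 0, 12, 0, -32, 0, 128/5, 0, -1024/105, 0, 2048/945, …
Sum ⇒ L₀ = lclm(L_f,L_g) in ℚ(x)⟨Dx⟩.
L = -48 + 16·Dx - 3·Dx^2 + Dx^3  (order 3).
h: a_k = 4, 24, 18, -14, 27/2, 337/10, 81/20, -481/60, 729/1120, 72097/30240, …
ICs: h(0) = 4, h′(0) = 24, h′′(0) = 36.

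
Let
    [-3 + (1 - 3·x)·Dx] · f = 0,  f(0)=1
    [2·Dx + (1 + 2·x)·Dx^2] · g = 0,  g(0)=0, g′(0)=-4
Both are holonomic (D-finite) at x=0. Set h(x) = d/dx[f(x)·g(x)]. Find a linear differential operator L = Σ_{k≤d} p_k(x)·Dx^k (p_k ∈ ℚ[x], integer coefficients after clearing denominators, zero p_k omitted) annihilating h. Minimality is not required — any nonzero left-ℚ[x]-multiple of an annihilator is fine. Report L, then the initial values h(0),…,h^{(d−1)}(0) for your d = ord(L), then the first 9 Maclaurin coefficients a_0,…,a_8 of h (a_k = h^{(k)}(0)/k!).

f: a_k = 1, 3, 9, 27, 81, 243, 729, 2187, 6561, …
g: a_k = 0, -4, 4, -16/3, 8, -64/5, 64/3, -256/7, 64, …
L₀ := L_f ⊗_s L_g (sym. prod.), ord ≤ 2.
h₀' ⇒ L via d/dx closure of L₀.
L = 24 + (5 + 30·x)·Dx + (-1 + x + 6·x^2)·Dx^2  (order 2).
h: a_k = -4, -16, -88, -320, -1264, -22112/5, -78672/5, -1870208/35, -6347792/35, …
ICs: h(0) = -4, h′(0) = -16.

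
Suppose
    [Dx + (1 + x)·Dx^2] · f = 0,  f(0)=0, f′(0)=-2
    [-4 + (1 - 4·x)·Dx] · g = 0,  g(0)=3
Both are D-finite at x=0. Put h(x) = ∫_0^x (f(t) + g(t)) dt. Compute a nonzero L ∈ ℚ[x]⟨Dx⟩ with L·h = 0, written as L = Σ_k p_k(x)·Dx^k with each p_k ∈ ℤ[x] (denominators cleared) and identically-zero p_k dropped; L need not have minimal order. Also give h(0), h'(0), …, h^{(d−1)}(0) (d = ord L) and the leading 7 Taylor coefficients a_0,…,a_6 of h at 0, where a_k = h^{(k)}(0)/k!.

L = (-112 - 32·x)·Dx^2 + (-94 - 208·x - 64·x^2)·Dx^3 + (9 - 23·x - 48·x^2 - 16·x^3)·Dx^4  (order 4).
h: a_k = 0, 3, 5, 49/3, 287/6, 1537/10, 7679/15, …
ICs: h(0) = 0, h′(0) = 3, h′′(0) = 10, h′′′(0) = 98.

f: a_k = 0, -2, 1, -2/3, 1/2, -2/5, 1/3, …
g: a_k = 3, 12, 48, 192, 768, 3072, 12288, …
f+g: L₀ = lclm(L_f,L_g), ord ≤ 2+1.
∫: right-multiply L₀ by Dx.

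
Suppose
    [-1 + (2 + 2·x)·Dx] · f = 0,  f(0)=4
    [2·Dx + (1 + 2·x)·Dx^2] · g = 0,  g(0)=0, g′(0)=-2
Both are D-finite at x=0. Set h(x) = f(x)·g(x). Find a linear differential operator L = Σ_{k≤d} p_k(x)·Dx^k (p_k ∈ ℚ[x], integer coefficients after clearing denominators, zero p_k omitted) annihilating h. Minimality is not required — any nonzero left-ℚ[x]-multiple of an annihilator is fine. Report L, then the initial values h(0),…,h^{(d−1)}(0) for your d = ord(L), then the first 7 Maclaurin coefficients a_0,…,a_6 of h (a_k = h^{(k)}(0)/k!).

f: a_k = 4, 2, -1/2, 1/4, -5/32, 7/64, -21/256, …
g: a_k = 0, -2, 2, -8/3, 4, -32/5, 32/3, …
Sym-product of L_f,L_g gives L₀ (≤ ord 2).
L = (-1 + 2·x) + (4 + 4·x)·Dx + (4 + 16·x + 20·x^2 + 8·x^3)·Dx^2  (order 2).
h: a_k = 0, -8, 4, -17/3, 55/6, -3709/240, 4267/160, …
ICs: h(0) = 0, h′(0) = -8.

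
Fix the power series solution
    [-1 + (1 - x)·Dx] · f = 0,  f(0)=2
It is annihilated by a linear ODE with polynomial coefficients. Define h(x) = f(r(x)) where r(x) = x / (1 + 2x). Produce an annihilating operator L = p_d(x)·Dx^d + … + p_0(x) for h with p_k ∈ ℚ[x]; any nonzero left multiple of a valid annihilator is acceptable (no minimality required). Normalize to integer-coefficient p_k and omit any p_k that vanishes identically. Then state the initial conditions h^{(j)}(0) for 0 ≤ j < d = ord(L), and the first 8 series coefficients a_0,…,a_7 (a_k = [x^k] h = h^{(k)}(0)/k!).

f: a_k = 2, 2, 2, 2, 2, 2, 2, 2, …
h₀=f(r): pull back L_f along r ⇒ L₀.
L = -1 + (1 + 3·x + 2·x^2)·Dx  (order 1).
h: a_k = 2, 2, -2, 2, -2, 2, -2, 2, …
ICs: h(0) = 2.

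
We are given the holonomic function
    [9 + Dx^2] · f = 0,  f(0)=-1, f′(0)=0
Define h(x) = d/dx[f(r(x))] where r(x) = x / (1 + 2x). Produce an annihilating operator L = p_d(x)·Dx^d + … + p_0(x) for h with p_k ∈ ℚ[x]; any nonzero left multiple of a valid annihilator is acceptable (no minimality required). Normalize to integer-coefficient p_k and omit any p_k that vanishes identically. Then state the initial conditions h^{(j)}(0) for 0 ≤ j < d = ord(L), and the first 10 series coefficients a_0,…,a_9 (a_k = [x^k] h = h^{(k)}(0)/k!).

L = (33 + 96·x + 96·x^2) + (12 + 72·x + 144·x^2 + 96·x^3)·Dx + (1 + 8·x + 24·x^2 + 32·x^3 + 16·x^4)·Dx^2  (order 2).
h: a_k = 0, 9, -54, 405/2, -585, 54243/40, -47061/20, 188955/112, 2492289/280, -257968071/4480, …
ICs: h(0) = 0, h′(0) = 9.

f: a_k = -1, 0, 9/2, 0, -27/8, 0, 81/80, 0, -729/4480, 0, …
h₀=f(r): pull back L_f along r ⇒ L₀.
Derive L from L₀ (diff closure).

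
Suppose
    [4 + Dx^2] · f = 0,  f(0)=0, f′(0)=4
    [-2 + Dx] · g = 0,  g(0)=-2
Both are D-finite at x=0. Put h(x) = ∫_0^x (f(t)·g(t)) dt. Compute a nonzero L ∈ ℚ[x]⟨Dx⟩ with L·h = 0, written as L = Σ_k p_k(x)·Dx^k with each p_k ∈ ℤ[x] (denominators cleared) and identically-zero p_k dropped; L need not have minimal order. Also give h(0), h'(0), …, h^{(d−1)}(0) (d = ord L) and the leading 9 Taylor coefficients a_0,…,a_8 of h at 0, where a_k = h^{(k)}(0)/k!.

f: a_k = 0, 4, 0, -8/3, 0, 8/15, 0, -16/315, 0, …
g: a_k = -2, -4, -4, -8/3, -4/3, -8/15, -8/45, -16/315, -4/315, …
Sym-product of L_f,L_g gives L₀ (≤ ord 2).
h=∫h₀ ⇒ L = L₀·Dx.
L = 8·Dx - 4·Dx^2 + Dx^3  (order 3).
h: a_k = 0, 0, -4, -16/3, -8/3, 0, 32/45, 128/315, 32/315, …
ICs: h(0) = 0, h′(0) = 0, h′′(0) = -8.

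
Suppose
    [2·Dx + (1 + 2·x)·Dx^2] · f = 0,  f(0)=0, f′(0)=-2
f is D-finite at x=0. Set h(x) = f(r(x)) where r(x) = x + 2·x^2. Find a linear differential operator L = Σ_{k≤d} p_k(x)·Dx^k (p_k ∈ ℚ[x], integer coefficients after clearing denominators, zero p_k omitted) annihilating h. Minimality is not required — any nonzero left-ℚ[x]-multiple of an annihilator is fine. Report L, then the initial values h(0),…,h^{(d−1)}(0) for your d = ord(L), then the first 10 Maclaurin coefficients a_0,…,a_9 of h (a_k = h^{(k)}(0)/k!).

f: a_k = 0, -2, 2, -8/3, 4, -32/5, 32/3, -128/7, 32, -512/9, …
Substitute x→r, Dx→(1/r')Dx; clear ⇒ L₀.
L = (-2 + 8·x + 16·x^2)·Dx + (1 + 6·x + 12·x^2 + 16·x^3)·Dx^2  (order 2).
h: a_k = 0, -2, -2, 16/3, -4, -32/5, 64/3, -128/7, -32, 1024/9, …
ICs: h(0) = 0, h′(0) = -2.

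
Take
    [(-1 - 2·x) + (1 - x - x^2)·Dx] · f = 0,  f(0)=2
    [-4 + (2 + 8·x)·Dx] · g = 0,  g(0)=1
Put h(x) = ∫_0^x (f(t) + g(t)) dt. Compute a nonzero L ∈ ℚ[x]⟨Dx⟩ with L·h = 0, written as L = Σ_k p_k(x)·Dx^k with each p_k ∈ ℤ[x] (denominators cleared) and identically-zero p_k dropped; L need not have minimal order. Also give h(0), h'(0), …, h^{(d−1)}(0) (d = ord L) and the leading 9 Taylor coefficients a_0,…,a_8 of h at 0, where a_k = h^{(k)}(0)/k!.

L = (-12 - 48·x - 48·x^2 - 40·x^3)·Dx + (8 + 30·x + 114·x^2 + 152·x^3 + 100·x^4)·Dx^2 + (1 - 5·x - 39·x^2 + 6·x^3 + 82·x^4 + 40·x^5)·Dx^3  (order 3).
h: a_k = 0, 3, 2, 2/3, 5/2, 0, 22/3, -58/7, 153/4, …
ICs: h(0) = 0, h′(0) = 3, h′′(0) = 4.

f: a_k = 2, 2, 4, 6, 10, 16, 26, 42, 68, …
g: a_k = 1, 2, -2, 4, -10, 28, -84, 264, -858, …
L₀ := lclm(L_f,L_g); ord L₀ ≤ 1+1.
h=∫₀ˣh₀: take L = L₀·Dx.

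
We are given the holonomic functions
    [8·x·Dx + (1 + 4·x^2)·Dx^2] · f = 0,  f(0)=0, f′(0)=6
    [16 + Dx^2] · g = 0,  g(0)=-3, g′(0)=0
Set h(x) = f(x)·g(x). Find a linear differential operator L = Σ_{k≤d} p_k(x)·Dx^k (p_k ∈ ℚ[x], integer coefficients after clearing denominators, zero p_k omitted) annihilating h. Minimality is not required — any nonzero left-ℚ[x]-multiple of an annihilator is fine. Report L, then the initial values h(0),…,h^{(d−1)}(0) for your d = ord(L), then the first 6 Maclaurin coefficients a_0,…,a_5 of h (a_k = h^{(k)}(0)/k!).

f: a_k = 0, 6, 0, -8, 0, 96/5, …
g: a_k = -3, 0, 24, 0, -32, 0, …
f·g: L₀ = L_f ⊗_s L_g, ord ≤ 2·2.
L = (2560 + 29696·x^2 + 118784·x^4 + 262144·x^6 + 262144·x^8) + (1536·x + 14336·x^3 + 49152·x^5 + 65536·x^7)·Dx + (240 + 3008·x^2 + 13824·x^4 + 32768·x^6 + 32768·x^8)·Dx^2 + (96·x + 896·x^3 + 3072·x^5 + 4096·x^7)·Dx^3 + (5 + 72·x^2 + 400·x^4 + 1024·x^6 + 1024·x^8)·Dx^4  (order 4).
h: a_k = 0, -18, 0, 168, 0, -2208/5, …
ICs: h(0) = 0, h′(0) = -18, h′′(0) = 0, h′′′(0) = 1008.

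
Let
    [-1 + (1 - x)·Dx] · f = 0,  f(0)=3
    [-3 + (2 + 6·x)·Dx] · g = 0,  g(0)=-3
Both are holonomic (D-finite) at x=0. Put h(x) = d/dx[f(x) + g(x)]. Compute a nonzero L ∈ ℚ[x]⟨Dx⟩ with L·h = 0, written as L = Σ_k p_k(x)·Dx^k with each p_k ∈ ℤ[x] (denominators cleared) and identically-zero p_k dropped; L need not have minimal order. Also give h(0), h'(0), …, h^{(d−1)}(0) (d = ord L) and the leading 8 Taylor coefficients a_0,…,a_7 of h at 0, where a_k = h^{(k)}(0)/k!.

L = (-90 - 54·x) + (3 - 198·x - 189·x^2)·Dx + (14 + 46·x - 6·x^2 - 54·x^3)·Dx^2  (order 2).
h: a_k = -3/2, 51/4, -99/16, 1599/32, -21675/256, 146997/512, -1472583/2048, 8542311/4096, …
ICs: h(0) = -3/2, h′(0) = 51/4.

f: a_k = 3, 3, 3, 3, 3, 3, 3, 3, …
g: a_k = -3, -9/2, 27/8, -81/16, 1215/128, -5103/256, 45927/1024, -216513/2048, …
h₀=f+g: left-lcm gives L₀, ord ≤ 2.
Differentiate: ansatz ord ≤ ord L₀ ⇒ L.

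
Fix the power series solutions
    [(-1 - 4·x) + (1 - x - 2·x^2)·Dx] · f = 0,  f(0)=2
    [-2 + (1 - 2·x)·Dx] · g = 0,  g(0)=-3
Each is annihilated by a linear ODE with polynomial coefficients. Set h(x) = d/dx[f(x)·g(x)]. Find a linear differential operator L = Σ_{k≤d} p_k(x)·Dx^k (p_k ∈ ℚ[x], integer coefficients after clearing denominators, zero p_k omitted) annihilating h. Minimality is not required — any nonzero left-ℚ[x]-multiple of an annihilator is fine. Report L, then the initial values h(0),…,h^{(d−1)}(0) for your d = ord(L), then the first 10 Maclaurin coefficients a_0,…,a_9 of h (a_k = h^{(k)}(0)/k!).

f: a_k = 2, 2, 6, 10, 22, 42, 86, 170, 342, 682, …
g: a_k = -3, -6, -12, -24, -48, -96, -192, -384, -768, -1536, …
f·g: L₀ = L_f ⊗_s L_g, ord ≤ 1·1.
Derive L from L₀ (diff closure).
L = (6 + 16·x + 16·x^2) + (-1 - x + 4·x^2 + 4·x^3)·Dx  (order 1).
h: a_k = -18, -108, -414, -1368, -4050, -11268, -29862, -76464, -190458, -464220, …
ICs: h(0) = -18.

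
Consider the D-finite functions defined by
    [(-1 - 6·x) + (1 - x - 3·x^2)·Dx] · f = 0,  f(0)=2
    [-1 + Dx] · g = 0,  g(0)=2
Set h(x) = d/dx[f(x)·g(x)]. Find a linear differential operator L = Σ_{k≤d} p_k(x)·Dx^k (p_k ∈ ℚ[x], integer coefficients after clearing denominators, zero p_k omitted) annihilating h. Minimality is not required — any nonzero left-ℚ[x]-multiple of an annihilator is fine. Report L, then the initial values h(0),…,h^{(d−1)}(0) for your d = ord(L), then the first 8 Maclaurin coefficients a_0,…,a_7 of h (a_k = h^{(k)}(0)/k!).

L = (11 + 26·x + 31·x^2 - 30·x^3 + 9·x^4) + (-2 - 3·x + 14·x^2 + 12·x^3 - 9·x^4)·Dx  (order 1).
h: a_k = 8, 44, 140, 1354/3, 3793/3, 106447/30, 850483/90, 6298165/252, …
ICs: h(0) = 8.

f: a_k = 2, 2, 8, 14, 38, 80, 194, 434, …
g: a_k = 2, 2, 1, 1/3, 1/12, 1/60, 1/360, 1/2520, …
f·g: L₀ = L_f ⊗_s L_g, ord ≤ 1·1.
h₀' ⇒ L via d/dx closure of L₀.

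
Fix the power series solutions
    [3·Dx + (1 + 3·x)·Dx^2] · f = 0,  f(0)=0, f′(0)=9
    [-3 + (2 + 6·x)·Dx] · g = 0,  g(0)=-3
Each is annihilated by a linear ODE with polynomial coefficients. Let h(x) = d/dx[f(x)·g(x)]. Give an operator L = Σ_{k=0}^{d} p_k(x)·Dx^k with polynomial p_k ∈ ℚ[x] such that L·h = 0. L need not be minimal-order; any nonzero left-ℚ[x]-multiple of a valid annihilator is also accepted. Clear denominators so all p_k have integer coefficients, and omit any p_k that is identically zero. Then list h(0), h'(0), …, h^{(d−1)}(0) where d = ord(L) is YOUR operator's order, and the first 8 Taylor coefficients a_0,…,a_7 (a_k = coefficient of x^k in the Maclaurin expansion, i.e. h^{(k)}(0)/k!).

L = 9 + (24 + 72·x)·Dx + (4 + 24·x + 36·x^2)·Dx^2  (order 2).
h: a_k = -27, 0, 243/8, -243/2, 51759/128, -203391/160, 19965123/5120, -52927587/4480, …
ICs: h(0) = -27, h′(0) = 0.

f: a_k = 0, 9, -27/2, 27, -243/4, 729/5, -729/2, 6561/7, …
g: a_k = -3, -9/2, 27/8, -81/16, 1215/128, -5103/256, 45927/1024, -216513/2048, …
f·g: L₀ = L_f ⊗_s L_g, ord ≤ 2·1.
Derive L from L₀ (diff closure).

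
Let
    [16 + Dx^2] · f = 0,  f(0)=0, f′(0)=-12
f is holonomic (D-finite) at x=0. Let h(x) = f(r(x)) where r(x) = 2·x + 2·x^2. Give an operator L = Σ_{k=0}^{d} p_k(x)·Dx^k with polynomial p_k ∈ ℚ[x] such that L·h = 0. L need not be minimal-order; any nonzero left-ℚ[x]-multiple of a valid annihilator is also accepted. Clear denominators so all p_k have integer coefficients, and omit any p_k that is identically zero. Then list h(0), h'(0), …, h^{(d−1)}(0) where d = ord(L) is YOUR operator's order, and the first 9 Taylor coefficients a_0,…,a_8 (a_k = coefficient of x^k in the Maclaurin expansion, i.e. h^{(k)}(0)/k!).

f: a_k = 0, -12, 0, 32, 0, -128/5, 0, 1024/105, 0, …
f∘r: x↦r, Dx↦Dx/r' in L_f ⇒ L₀.
L = (64 + 384·x + 768·x^2 + 512·x^3) - 2·Dx + (1 + 2·x)·Dx^2  (order 2).
h: a_k = 0, -24, -24, 256, 768, -256/5, -3840, -729088/105, 8192/15, …
ICs: h(0) = 0, h′(0) = -24.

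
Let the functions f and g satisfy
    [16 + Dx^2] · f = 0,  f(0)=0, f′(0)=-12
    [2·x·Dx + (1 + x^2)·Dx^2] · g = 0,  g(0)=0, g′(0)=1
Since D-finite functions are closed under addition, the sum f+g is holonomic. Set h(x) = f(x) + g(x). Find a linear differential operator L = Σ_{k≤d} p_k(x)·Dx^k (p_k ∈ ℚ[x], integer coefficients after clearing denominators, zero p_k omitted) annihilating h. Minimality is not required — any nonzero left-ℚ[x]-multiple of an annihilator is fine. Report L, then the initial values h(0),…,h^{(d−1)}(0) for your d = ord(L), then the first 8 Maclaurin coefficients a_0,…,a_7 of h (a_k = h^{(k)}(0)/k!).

L = (64·x + 704·x^3 + 256·x^5)·Dx + (112 + 416·x^2 + 432·x^4 + 128·x^6)·Dx^2 + (4·x + 44·x^3 + 16·x^5)·Dx^3 + (7 + 26·x^2 + 27·x^4 + 8·x^6)·Dx^4  (order 4).
h: a_k = 0, -11, 0, 95/3, 0, -127/5, 0, 1009/105, …
ICs: h(0) = 0, h′(0) = -11, h′′(0) = 0, h′′′(0) = 190.

f: a_k = 0, -12, 0, 32, 0, -128/5, 0, 1024/105, …
g: a_k = 0, 1, 0, -1/3, 0, 1/5, 0, -1/7, …
h₀=f+g: left-lcm gives L₀, ord ≤ 4.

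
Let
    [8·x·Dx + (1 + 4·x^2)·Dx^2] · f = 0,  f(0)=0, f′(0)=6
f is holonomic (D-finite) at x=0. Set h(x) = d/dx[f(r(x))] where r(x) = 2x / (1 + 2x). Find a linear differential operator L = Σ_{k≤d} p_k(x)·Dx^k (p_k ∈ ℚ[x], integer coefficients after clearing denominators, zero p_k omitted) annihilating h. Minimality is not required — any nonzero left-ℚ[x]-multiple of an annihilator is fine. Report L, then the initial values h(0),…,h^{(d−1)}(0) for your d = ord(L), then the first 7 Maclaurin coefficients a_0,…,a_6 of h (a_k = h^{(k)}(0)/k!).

L = (4 + 40·x) + (1 + 4·x + 20·x^2)·Dx  (order 1).
h: a_k = 12, -48, -48, 1152, -3648, -8448, 106752, …
ICs: h(0) = 12.

f: a_k = 0, 6, 0, -8, 0, 96/5, 0, …
h₀=f(r): pull back L_f along r ⇒ L₀.
Derive L from L₀ (diff closure).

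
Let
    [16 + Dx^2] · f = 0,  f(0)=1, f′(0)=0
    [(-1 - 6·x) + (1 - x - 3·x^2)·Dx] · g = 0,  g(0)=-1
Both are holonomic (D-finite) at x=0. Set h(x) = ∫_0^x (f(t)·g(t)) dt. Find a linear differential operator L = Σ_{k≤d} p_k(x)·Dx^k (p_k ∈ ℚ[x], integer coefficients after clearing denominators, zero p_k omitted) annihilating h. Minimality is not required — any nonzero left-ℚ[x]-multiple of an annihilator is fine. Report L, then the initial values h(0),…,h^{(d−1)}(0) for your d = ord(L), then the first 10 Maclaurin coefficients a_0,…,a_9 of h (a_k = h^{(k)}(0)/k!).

f: a_k = 1, 0, -8, 0, 32/3, 0, -256/45, 0, 512/315, 0, …
g: a_k = -1, -1, -4, -7, -19, -40, -97, -217, -508, -1159, …
f·g: L₀ = L_f ⊗_s L_g, ord ≤ 2·1.
Integrate: L := L₀·Dx.
L = (-10 + 16·x + 48·x^2)·Dx + (2 + 12·x)·Dx^2 + (-1 + x + 3·x^2)·Dx^3  (order 3).
h: a_k = 0, -1, -1/2, 4/3, 1/4, 7/15, 8/9, 811/315, 1531/360, 27236/2835, …
ICs: h(0) = 0, h′(0) = -1, h′′(0) = -1.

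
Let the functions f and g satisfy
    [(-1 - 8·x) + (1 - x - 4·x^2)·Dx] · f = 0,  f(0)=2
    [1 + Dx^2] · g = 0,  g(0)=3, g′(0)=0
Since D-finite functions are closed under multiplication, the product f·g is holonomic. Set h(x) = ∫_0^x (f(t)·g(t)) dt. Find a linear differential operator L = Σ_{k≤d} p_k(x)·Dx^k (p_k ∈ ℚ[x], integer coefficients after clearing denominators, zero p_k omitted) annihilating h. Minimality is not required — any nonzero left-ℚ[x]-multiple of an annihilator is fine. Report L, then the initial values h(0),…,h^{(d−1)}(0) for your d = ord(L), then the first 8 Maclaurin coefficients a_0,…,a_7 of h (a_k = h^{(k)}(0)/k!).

L = (7 + x + 4·x^2)·Dx + (2 + 16·x)·Dx^2 + (-1 + x + 4·x^2)·Dx^3  (order 3).
h: a_k = 0, 6, 3, 9, 51/4, 637/20, 1453/24, 17147/120, …
ICs: h(0) = 0, h′(0) = 6, h′′(0) = 6.

f: a_k = 2, 2, 10, 18, 58, 130, 362, 882, …
g: a_k = 3, 0, -3/2, 0, 1/8, 0, -1/240, 0, …
Product ⇒ symmetric product L₀, ord ≤ 2.
h=∫₀ˣh₀: take L = L₀·Dx.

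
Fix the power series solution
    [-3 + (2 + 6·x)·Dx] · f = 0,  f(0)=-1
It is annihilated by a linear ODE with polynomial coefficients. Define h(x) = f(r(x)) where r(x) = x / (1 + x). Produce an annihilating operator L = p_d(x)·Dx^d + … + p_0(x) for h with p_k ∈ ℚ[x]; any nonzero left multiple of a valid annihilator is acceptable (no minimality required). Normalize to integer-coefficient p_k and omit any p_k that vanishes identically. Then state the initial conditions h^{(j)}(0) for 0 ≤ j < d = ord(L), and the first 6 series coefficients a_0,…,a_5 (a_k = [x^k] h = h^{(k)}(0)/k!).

f: a_k = -1, -3/2, 9/8, -27/16, 405/128, -1701/256, …
f∘r: x↦r, Dx↦Dx/r' in L_f ⇒ L₀.
L = -3 + (2 + 10·x + 8·x^2)·Dx  (order 1).
h: a_k = -1, -3/2, 21/8, -87/16, 1677/128, -9069/256, …
ICs: h(0) = -1.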